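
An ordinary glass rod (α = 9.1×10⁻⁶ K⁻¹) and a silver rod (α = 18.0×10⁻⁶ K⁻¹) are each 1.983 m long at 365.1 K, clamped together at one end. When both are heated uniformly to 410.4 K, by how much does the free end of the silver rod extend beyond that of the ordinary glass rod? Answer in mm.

0.799 mm

ΔT = 45.3 K
ordinary glass: ΔL = 9.1×10⁻⁶ × 1.983 m × 45.3 = 8.1745×10⁻⁴ m = 0.81745 mm
silver: ΔL = 18.0×10⁻⁶ × 1.983 m × 45.3 = 1.6169×10⁻³ m = 1.6169 mm
difference = 1.6169 − 0.81745 = 0.79945 mm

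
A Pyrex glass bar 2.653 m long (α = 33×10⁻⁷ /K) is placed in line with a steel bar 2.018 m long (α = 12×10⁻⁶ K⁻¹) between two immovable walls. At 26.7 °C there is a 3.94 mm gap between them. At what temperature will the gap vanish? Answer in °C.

T = 146 °C

α₁L₁ = 8.7549×10⁻⁶ m/K, α₂L₂ = 2.4216×10⁻⁵ m/K → total 3.29709×10⁻⁵ m/K
ΔT = g/(α₁L₁+α₂L₂) = 3.94×10⁻³ / 3.29709×10⁻⁵ = 119.50 K
T = 26.7 + 119.50 = 146.20 °C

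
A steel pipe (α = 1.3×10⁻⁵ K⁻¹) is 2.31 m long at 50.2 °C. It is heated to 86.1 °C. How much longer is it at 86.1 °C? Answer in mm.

ΔL = 1.08 mm

|ΔT| = |86.1 − 50.2| = 35.9 K
ΔL = αL₀ΔT = (1.3×10⁻⁵)(2.31)(35.9) = 1.08×10⁻³ m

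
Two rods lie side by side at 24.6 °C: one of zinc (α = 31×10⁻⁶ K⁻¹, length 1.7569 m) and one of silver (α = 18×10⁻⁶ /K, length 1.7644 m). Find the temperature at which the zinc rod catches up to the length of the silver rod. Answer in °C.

T = 354.9 °C

L₁(1 + α₁ΔT) = L₂(1 + α₂ΔT) ⇒ ΔT = (L₂ − L₁)/(α₁L₁ − α₂L₂)
L₂ − L₁ = 1.7644 − 1.7569 = 7.50×10⁻³ m
α₁L₁ − α₂L₂ = 31×10⁻⁶×1.7569 − 18×10⁻⁶×1.7644 = 2.27047×10⁻⁵ m/K
ΔT = 7.50×10⁻³ / 2.27047×10⁻⁵ = 330.328 K
T = 24.6 + 330.328 = 354.928 °C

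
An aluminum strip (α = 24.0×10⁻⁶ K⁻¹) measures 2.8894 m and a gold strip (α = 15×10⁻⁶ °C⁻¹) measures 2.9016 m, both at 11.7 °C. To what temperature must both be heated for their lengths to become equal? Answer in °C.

T = 484.2 °C

Equal length when α₁L₁ΔT − α₂L₂ΔT = L₂ − L₁ = 1.22×10⁻² m
α₁L₁ = 6.93456×10⁻⁵, α₂L₂ = 4.3524×10⁻⁵ → Δ(αL) = 2.58216×10⁻⁵ m/K
ΔT = 1.22×10⁻² / 2.58216×10⁻⁵ = 472.473 K, so T = 11.7 + 472.473 = 484.173 °C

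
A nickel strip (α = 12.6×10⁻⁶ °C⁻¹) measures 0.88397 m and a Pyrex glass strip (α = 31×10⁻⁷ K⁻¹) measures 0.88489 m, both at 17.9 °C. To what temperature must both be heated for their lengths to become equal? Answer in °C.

T = 127.5 °C

Equal length when α₁L₁ΔT − α₂L₂ΔT = L₂ − L₁ = 9.20×10⁻⁴ m
α₁L₁ = 1.1138022×10⁻⁵, α₂L₂ = 2.743159×10⁻⁶ → Δ(αL) = 8.394863×10⁻⁶ m/K
ΔT = 9.20×10⁻⁴ / 8.394863×10⁻⁶ = 109.591 K, so T = 17.9 + 109.591 = 127.491 °C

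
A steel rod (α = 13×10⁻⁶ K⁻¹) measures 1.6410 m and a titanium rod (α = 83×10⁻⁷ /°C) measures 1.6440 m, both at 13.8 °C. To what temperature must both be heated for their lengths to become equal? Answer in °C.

T = 404.0 °C

Equal length when α₁L₁ΔT − α₂L₂ΔT = L₂ − L₁ = 3.00×10⁻³ m
α₁L₁ = 2.1333×10⁻⁵, α₂L₂ = 1.36452×10⁻⁵ → Δ(αL) = 7.6878×10⁻⁶ m/K
ΔT = 3.00×10⁻³ / 7.6878×10⁻⁶ = 390.229 K, so T = 13.8 + 390.229 = 404.029 °C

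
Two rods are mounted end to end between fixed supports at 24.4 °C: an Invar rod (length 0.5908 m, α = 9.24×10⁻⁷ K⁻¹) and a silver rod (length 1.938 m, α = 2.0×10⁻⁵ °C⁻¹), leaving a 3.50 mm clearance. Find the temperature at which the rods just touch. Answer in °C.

α₁L₁ = 5.458992×10⁻⁷ m/K, α₂L₂ = 3.876×10⁻⁵ m/K → total 3.93058992×10⁻⁵ m/K
ΔT = g/(α₁L₁+α₂L₂) = 3.50×10⁻³ / 3.93058992×10⁻⁵ = 89.05 K
T = 24.4 + 89.05 = 113.45 °C

T = 113 °C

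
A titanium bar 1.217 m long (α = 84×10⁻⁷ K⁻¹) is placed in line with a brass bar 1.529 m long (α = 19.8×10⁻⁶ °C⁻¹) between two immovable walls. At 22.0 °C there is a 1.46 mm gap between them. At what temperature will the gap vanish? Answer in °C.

α₁L₁ = 1.02228×10⁻⁵ m/K, α₂L₂ = 3.02742×10⁻⁵ m/K → total 4.0497×10⁻⁵ m/K
ΔT = g/(α₁L₁+α₂L₂) = 1.46×10⁻³ / 4.0497×10⁻⁵ = 36.052 K
T = 22.0 + 36.052 = 58.052 °C

T = 58.1 °C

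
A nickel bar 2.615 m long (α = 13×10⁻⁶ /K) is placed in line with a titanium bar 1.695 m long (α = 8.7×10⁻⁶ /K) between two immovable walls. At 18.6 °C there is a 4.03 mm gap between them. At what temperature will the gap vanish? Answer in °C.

Gap closes when ΔL₁ + ΔL₂ = 4.03 mm = 4.03×10⁻³ m
(α₁L₁ + α₂L₂)ΔT = g
α₁L₁ + α₂L₂ = 13×10⁻⁶×2.615 + 8.7×10⁻⁶×1.695 = 4.87415×10⁻⁵ m/K
ΔT = 4.03×10⁻³ / 4.87415×10⁻⁵ = 82.68 K
T = 18.6 + 82.68 = 101.28 °C

T = 101 °C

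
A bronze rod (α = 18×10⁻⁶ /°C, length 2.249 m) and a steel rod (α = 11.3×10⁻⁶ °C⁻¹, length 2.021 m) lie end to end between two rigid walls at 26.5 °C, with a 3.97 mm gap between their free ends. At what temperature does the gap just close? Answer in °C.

α₁L₁ = 4.0482×10⁻⁵ m/K, α₂L₂ = 2.28373×10⁻⁵ m/K → total 6.33193×10⁻⁵ m/K
ΔT = g/(α₁L₁+α₂L₂) = 3.97×10⁻³ / 6.33193×10⁻⁵ = 62.698 K
T = 26.5 + 62.698 = 89.198 °C

T = 89.2 °C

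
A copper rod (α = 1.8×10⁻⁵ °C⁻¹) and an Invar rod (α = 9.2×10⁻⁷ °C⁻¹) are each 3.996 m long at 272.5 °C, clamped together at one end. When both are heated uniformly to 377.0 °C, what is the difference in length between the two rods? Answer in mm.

7.13 mm

ΔT = 104.5 K
copper: ΔL = 1.8×10⁻⁵ × 3.996 m × 104.5 = 7.5165×10⁻³ m = 7.5165 mm
Invar: ΔL = 9.2×10⁻⁷ × 3.996 m × 104.5 = 3.8418×10⁻⁴ m = 0.38418 mm
difference = 7.5165 − 0.38418 = 7.13232 mm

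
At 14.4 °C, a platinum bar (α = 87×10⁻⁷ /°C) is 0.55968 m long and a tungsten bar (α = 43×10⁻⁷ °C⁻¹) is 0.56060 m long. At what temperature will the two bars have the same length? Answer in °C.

L₁(1 + α₁ΔT) = L₂(1 + α₂ΔT) ⇒ ΔT = (L₂ − L₁)/(α₁L₁ − α₂L₂)
L₂ − L₁ = 0.56060 − 0.55968 = 9.20×10⁻⁴ m
α₁L₁ − α₂L₂ = 87×10⁻⁷×0.55968 − 43×10⁻⁷×0.56060 = 2.458636×10⁻⁶ m/K
ΔT = 9.20×10⁻⁴ / 2.458636×10⁻⁶ = 374.191 K
T = 14.4 + 374.191 = 388.591 °C

T = 388.6 °C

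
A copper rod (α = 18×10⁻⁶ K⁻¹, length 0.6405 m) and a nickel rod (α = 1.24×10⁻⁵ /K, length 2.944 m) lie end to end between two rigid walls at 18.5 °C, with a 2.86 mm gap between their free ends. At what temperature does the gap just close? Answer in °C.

T = 78.0 °C

α₁L₁ = 1.1529×10⁻⁵ m/K, α₂L₂ = 3.65056×10⁻⁵ m/K → total 4.80346×10⁻⁵ m/K
ΔT = g/(α₁L₁+α₂L₂) = 2.86×10⁻³ / 4.80346×10⁻⁵ = 59.540 K
T = 18.5 + 59.540 = 78.040 °C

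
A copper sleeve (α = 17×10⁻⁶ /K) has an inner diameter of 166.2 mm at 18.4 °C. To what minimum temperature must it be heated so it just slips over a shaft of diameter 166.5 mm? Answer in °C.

T = 125 °C

Required Δd = 166.5 − 166.2 = 0.3 mm
Δd = αd₀ΔT ⇒ ΔT = Δd/(αd₀) = 0.3 / (17×10⁻⁶ × 166.2) = 106.18 K
T_min = 18.4 + 106.18 = 124.58 °C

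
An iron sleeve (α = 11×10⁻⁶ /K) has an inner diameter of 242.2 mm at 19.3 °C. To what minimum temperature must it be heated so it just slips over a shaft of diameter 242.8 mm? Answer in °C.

Required Δd = 242.8 − 242.2 = 0.6 mm
Δd = αd₀ΔT ⇒ ΔT = Δd/(αd₀) = 0.6 / (11×10⁻⁶ × 242.2) = 225.21 K
T_min = 19.3 + 225.21 = 244.51 °C

T = 245 °C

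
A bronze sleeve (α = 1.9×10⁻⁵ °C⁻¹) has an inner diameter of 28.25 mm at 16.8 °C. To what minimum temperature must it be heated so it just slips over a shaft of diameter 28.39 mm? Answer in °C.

Required Δd = 28.39 − 28.25 = 0.14 mm
Δd = αd₀ΔT ⇒ ΔT = Δd/(αd₀) = 0.14 / (1.9×10⁻⁵ × 28.25) = 260.83 K
T_min = 16.8 + 260.83 = 277.63 °C

T = 278 °C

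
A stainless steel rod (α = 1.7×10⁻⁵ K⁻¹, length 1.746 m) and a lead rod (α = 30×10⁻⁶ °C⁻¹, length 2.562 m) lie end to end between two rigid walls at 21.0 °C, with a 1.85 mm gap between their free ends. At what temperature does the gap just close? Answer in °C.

T = 38.4 °C

α₁L₁ = 2.9682×10⁻⁵ m/K, α₂L₂ = 7.686×10⁻⁵ m/K → total 1.06542×10⁻⁴ m/K
ΔT = g/(α₁L₁+α₂L₂) = 1.85×10⁻³ / 1.06542×10⁻⁴ = 17.364 K
T = 21.0 + 17.364 = 38.364 °C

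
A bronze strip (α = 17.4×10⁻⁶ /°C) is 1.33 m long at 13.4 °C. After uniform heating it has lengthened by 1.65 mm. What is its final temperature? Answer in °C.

ΔL = αL₀ΔT ⇒ ΔT = ΔL / (αL₀)
ΔT = 1.65×10⁻³ m / (17.4×10⁻⁶ × 1.33 m) = 71.299 K
T = 13.4 + 71.299 = 84.699 °C

T = 84.7 °C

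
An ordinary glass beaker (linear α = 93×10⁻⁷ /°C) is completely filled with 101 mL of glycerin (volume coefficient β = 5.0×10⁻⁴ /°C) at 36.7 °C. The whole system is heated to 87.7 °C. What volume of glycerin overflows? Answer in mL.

The beaker also expands: β_container ≈ 3α = 2.79×10⁻⁵ /K
Net overflow = V₀(β_liq − 3α_cont)ΔT
β − 3α = 5.00×10⁻⁴ − 2.79×10⁻⁵ = 4.721×10⁻⁴ /K; ΔT = 51.0 K
ΔV = 101 × 4.721×10⁻⁴ × 51.0 = 2.43 mL

2.43 mL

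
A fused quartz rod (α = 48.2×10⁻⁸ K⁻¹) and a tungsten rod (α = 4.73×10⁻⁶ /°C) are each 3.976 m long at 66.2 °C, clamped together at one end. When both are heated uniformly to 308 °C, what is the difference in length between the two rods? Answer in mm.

ΔT = 241.8 K
fused quartz: ΔL = 48.2×10⁻⁸ × 3.976 m × 241.8 = 4.6339×10⁻⁴ m = 0.46339 mm
tungsten: ΔL = 4.73×10⁻⁶ × 3.976 m × 241.8 = 4.5474×10⁻³ m = 4.5474 mm
difference = 4.5474 − 0.46339 = 4.08401 mm

4.08 mm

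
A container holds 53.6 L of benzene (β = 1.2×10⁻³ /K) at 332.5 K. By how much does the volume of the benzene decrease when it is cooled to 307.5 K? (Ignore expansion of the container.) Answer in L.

|ΔT| = |307.5 − 332.5| = 25.0 K
ΔV = βV₀ΔT = (1.2×10⁻³)(53.6)(25.0) = 1.61 L

ΔV = 1.61 L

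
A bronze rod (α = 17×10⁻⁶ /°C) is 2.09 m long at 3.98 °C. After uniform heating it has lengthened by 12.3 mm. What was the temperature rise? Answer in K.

ΔL = αL₀ΔT ⇒ ΔT = ΔL / (αL₀)
ΔT = 12.3×10⁻³ m / (17×10⁻⁶ × 2.09 m) = 346.19 K

ΔT = 346 K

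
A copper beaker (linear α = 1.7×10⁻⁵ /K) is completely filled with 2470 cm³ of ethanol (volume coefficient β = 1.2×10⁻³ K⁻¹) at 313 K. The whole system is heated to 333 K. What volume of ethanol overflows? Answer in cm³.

56.8 cm³

The beaker also expands: β_container ≈ 3α = 5.1×10⁻⁵ /K
Net overflow = V₀(β_liq − 3α_cont)ΔT
β − 3α = 1.20×10⁻³ − 5.1×10⁻⁵ = 1.149×10⁻³ /K; ΔT = 20 K
ΔV = 2470 × 1.149×10⁻³ × 20 = 56.8 cm³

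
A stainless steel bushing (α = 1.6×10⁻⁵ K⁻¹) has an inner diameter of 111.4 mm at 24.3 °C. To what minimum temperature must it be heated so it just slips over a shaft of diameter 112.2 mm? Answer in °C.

Required Δd = 112.2 − 111.4 = 0.8 mm
Δd = αd₀ΔT ⇒ ΔT = Δd/(αd₀) = 0.8 / (1.6×10⁻⁵ × 111.4) = 448.83 K
T_min = 24.3 + 448.83 = 473.13 °C

T = 473 °C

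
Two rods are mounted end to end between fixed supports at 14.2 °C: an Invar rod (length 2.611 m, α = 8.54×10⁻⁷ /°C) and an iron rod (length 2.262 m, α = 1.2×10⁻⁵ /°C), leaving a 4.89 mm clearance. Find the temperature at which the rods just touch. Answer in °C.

T = 181 °C

Gap closes when ΔL₁ + ΔL₂ = 4.89 mm = 4.89×10⁻³ m
(α₁L₁ + α₂L₂)ΔT = g
α₁L₁ + α₂L₂ = 8.54×10⁻⁷×2.611 + 1.2×10⁻⁵×2.262 = 2.9373794×10⁻⁵ m/K
ΔT = 4.89×10⁻³ / 2.9373794×10⁻⁵ = 166.47 K
T = 14.2 + 166.47 = 180.67 °C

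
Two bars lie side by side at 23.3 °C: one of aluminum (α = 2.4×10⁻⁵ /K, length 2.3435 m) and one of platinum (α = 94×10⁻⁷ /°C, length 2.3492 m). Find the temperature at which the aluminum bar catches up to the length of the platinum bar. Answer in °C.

T = 190.2 °C

Equal length when α₁L₁ΔT − α₂L₂ΔT = L₂ − L₁ = 5.70×10⁻³ m
α₁L₁ = 5.6244×10⁻⁵, α₂L₂ = 2.208248×10⁻⁵ → Δ(αL) = 3.416152×10⁻⁵ m/K
ΔT = 5.70×10⁻³ / 3.416152×10⁻⁵ = 166.854 K, so T = 23.3 + 166.854 = 190.154 °C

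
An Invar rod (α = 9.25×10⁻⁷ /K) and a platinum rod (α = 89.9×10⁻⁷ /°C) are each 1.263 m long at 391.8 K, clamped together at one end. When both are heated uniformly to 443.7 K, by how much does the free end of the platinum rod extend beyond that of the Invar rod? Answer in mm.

ΔT = 51.9 K
Invar: ΔL = 9.25×10⁻⁷ × 1.263 m × 51.9 = 6.0633×10⁻⁵ m = 0.060633 mm
platinum: ΔL = 89.9×10⁻⁷ × 1.263 m × 51.9 = 5.8929×10⁻⁴ m = 0.58929 mm
difference = 0.58929 − 0.060633 = 0.528657 mm

0.529 mm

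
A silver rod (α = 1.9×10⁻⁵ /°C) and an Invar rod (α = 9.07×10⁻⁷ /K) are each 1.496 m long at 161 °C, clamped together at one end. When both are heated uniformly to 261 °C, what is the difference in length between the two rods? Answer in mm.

ΔT = 100 K
silver: ΔL = 1.9×10⁻⁵ × 1.496 m × 100 = 2.8424×10⁻³ m = 2.8424 mm
Invar: ΔL = 9.07×10⁻⁷ × 1.496 m × 100 = 1.3569×10⁻⁴ m = 0.13569 mm
difference = 2.8424 − 0.13569 = 2.70671 mm

2.71 mm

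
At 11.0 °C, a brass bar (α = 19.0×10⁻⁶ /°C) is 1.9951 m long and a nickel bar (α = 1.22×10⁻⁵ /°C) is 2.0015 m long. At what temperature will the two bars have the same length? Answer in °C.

Equal length when α₁L₁ΔT − α₂L₂ΔT = L₂ − L₁ = 6.40×10⁻³ m
α₁L₁ = 3.79069×10⁻⁵, α₂L₂ = 2.44183×10⁻⁵ → Δ(αL) = 1.34886×10⁻⁵ m/K
ΔT = 6.40×10⁻³ / 1.34886×10⁻⁵ = 474.475 K, so T = 11.0 + 474.475 = 485.475 °C

T = 485.5 °C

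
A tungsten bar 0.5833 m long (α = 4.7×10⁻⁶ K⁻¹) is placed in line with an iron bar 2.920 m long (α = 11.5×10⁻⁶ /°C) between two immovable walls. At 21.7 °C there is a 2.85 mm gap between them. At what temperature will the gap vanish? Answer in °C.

T = 100 °C

α₁L₁ = 2.74151×10⁻⁶ m/K, α₂L₂ = 3.358×10⁻⁵ m/K → total 3.632151×10⁻⁵ m/K
ΔT = g/(α₁L₁+α₂L₂) = 2.85×10⁻³ / 3.632151×10⁻⁵ = 78.47 K
T = 21.7 + 78.47 = 100.17 °C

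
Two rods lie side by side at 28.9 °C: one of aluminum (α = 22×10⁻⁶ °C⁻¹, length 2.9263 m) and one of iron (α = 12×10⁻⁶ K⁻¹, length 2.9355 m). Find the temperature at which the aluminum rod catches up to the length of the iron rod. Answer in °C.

T = 344.5 °C

Equal length when α₁L₁ΔT − α₂L₂ΔT = L₂ − L₁ = 9.20×10⁻³ m
α₁L₁ = 6.43786×10⁻⁵, α₂L₂ = 3.5226×10⁻⁵ → Δ(αL) = 2.91526×10⁻⁵ m/K
ΔT = 9.20×10⁻³ / 2.91526×10⁻⁵ = 315.581 K, so T = 28.9 + 315.581 = 344.481 °C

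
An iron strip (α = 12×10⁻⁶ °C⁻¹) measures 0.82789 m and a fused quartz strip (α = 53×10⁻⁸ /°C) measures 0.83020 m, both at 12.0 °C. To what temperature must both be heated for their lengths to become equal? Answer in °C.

T = 255.3 °C

Equal length when α₁L₁ΔT − α₂L₂ΔT = L₂ − L₁ = 2.31×10⁻³ m
α₁L₁ = 9.93468×10⁻⁶, α₂L₂ = 4.40006×10⁻⁷ → Δ(αL) = 9.494674×10⁻⁶ m/K
ΔT = 2.31×10⁻³ / 9.494674×10⁻⁶ = 243.294 K, so T = 12.0 + 243.294 = 255.294 °C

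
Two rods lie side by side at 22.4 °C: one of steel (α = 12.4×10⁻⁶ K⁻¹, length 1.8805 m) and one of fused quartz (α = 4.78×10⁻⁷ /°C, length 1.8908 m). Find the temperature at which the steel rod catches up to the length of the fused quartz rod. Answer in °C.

Equal length when α₁L₁ΔT − α₂L₂ΔT = L₂ − L₁ = 1.03×10⁻² m
α₁L₁ = 2.33182×10⁻⁵, α₂L₂ = 9.038024×10⁻⁷ → Δ(αL) = 2.24143976×10⁻⁵ m/K
ΔT = 1.03×10⁻² / 2.24143976×10⁻⁵ = 459.526 K, so T = 22.4 + 459.526 = 481.926 °C

T = 481.9 °C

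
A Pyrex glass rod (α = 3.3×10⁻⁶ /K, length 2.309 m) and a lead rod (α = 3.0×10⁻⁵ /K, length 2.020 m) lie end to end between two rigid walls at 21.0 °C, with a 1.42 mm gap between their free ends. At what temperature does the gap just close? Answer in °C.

T = 41.8 °C

α₁L₁ = 7.6197×10⁻⁶ m/K, α₂L₂ = 6.060×10⁻⁵ m/K → total 6.82197×10⁻⁵ m/K
ΔT = g/(α₁L₁+α₂L₂) = 1.42×10⁻³ / 6.82197×10⁻⁵ = 20.815 K
T = 21.0 + 20.815 = 41.815 °C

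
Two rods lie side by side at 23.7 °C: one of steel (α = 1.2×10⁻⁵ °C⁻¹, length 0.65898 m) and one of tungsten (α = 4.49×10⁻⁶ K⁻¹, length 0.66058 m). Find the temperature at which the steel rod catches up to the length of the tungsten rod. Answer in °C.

Equal length when α₁L₁ΔT − α₂L₂ΔT = L₂ − L₁ = 1.60×10⁻³ m
α₁L₁ = 7.90776×10⁻⁶, α₂L₂ = 2.9660042×10⁻⁶ → Δ(αL) = 4.9417558×10⁻⁶ m/K
ΔT = 1.60×10⁻³ / 4.9417558×10⁻⁶ = 323.772 K, so T = 23.7 + 323.772 = 347.472 °C

T = 347.5 °C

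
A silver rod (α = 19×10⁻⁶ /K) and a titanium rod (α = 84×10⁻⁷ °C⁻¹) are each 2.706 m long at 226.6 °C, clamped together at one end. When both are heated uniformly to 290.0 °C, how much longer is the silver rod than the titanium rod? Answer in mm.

ΔT = 63.4 K
silver: ΔL = 19×10⁻⁶ × 2.706 m × 63.4 = 3.2596×10⁻³ m = 3.2596 mm
titanium: ΔL = 84×10⁻⁷ × 2.706 m × 63.4 = 1.4411×10⁻³ m = 1.4411 mm
difference = 3.2596 − 1.4411 = 1.8185 mm

1.82 mm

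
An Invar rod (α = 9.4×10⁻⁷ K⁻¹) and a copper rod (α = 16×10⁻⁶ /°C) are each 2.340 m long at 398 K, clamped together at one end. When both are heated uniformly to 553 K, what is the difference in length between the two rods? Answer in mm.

5.46 mm

ΔT = 155 K
Invar: ΔL = 9.4×10⁻⁷ × 2.340 m × 155 = 3.4094×10⁻⁴ m = 0.34094 mm
copper: ΔL = 16×10⁻⁶ × 2.340 m × 155 = 5.8032×10⁻³ m = 5.8032 mm
difference = 5.8032 − 0.34094 = 5.46226 mm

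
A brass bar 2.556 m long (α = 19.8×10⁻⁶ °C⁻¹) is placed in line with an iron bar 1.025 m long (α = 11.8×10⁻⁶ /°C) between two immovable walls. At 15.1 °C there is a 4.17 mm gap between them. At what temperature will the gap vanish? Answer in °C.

Gap closes when ΔL₁ + ΔL₂ = 4.17 mm = 4.17×10⁻³ m
(α₁L₁ + α₂L₂)ΔT = g
α₁L₁ + α₂L₂ = 19.8×10⁻⁶×2.556 + 11.8×10⁻⁶×1.025 = 6.27038×10⁻⁵ m/K
ΔT = 4.17×10⁻³ / 6.27038×10⁻⁵ = 66.503 K
T = 15.1 + 66.503 = 81.603 °C

T = 81.6 °C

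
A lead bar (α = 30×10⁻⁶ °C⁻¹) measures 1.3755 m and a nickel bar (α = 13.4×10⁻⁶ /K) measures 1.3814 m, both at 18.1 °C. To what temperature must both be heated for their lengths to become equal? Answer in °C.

Equal length when α₁L₁ΔT − α₂L₂ΔT = L₂ − L₁ = 5.90×10⁻³ m
α₁L₁ = 4.1265×10⁻⁵, α₂L₂ = 1.851076×10⁻⁵ → Δ(αL) = 2.275424×10⁻⁵ m/K
ΔT = 5.90×10⁻³ / 2.275424×10⁻⁵ = 259.292 K, so T = 18.1 + 259.292 = 277.392 °C

T = 277.4 °C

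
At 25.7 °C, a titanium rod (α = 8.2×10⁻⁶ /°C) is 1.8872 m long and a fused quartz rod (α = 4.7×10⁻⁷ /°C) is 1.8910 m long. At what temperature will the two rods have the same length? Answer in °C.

T = 286.2 °C

Equal length when α₁L₁ΔT − α₂L₂ΔT = L₂ − L₁ = 3.80×10⁻³ m
α₁L₁ = 1.547504×10⁻⁵, α₂L₂ = 8.8877×10⁻⁷ → Δ(αL) = 1.458627×10⁻⁵ m/K
ΔT = 3.80×10⁻³ / 1.458627×10⁻⁵ = 260.519 K, so T = 25.7 + 260.519 = 286.219 °C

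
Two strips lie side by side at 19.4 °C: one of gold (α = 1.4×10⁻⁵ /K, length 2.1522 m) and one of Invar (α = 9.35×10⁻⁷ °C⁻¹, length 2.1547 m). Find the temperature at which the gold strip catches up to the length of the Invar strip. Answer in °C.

Equal length when α₁L₁ΔT − α₂L₂ΔT = L₂ − L₁ = 2.50×10⁻³ m
α₁L₁ = 3.01308×10⁻⁵, α₂L₂ = 2.0146445×10⁻⁶ → Δ(αL) = 2.81161555×10⁻⁵ m/K
ΔT = 2.50×10⁻³ / 2.81161555×10⁻⁵ = 88.917 K, so T = 19.4 + 88.917 = 108.317 °C

T = 108.3 °C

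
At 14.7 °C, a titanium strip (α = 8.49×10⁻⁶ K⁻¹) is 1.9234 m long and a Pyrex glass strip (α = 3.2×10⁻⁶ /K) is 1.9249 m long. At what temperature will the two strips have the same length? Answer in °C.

T = 162.2 °C

L₁(1 + α₁ΔT) = L₂(1 + α₂ΔT) ⇒ ΔT = (L₂ − L₁)/(α₁L₁ − α₂L₂)
L₂ − L₁ = 1.9249 − 1.9234 = 1.50×10⁻³ m
α₁L₁ − α₂L₂ = 8.49×10⁻⁶×1.9234 − 3.2×10⁻⁶×1.9249 = 1.0169986×10⁻⁵ m/K
ΔT = 1.50×10⁻³ / 1.0169986×10⁻⁵ = 147.493 K
T = 14.7 + 147.493 = 162.193 °C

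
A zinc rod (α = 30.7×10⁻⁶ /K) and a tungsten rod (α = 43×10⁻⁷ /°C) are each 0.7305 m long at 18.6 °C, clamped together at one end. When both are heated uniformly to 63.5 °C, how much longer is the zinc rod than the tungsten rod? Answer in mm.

ΔT = 44.9 K
zinc: ΔL = 30.7×10⁻⁶ × 0.7305 m × 44.9 = 1.0069×10⁻³ m = 1.0069 mm
tungsten: ΔL = 43×10⁻⁷ × 0.7305 m × 44.9 = 1.4104×10⁻⁴ m = 0.14104 mm
difference = 1.0069 − 0.14104 = 0.86586 mm

0.866 mm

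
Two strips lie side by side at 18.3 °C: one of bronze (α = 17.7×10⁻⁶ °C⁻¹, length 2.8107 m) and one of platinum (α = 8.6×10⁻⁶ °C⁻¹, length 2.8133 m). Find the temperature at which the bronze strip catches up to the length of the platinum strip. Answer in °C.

L₁(1 + α₁ΔT) = L₂(1 + α₂ΔT) ⇒ ΔT = (L₂ − L₁)/(α₁L₁ − α₂L₂)
L₂ − L₁ = 2.8133 − 2.8107 = 2.60×10⁻³ m
α₁L₁ − α₂L₂ = 17.7×10⁻⁶×2.8107 − 8.6×10⁻⁶×2.8133 = 2.555501×10⁻⁵ m/K
ΔT = 2.60×10⁻³ / 2.555501×10⁻⁵ = 101.741 K
T = 18.3 + 101.741 = 120.041 °C

T = 120.0 °C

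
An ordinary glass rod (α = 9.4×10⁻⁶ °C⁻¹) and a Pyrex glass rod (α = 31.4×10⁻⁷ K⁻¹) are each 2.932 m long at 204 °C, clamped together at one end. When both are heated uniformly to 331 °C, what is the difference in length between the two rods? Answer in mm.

ΔT = 127 K
ordinary glass: ΔL = 9.4×10⁻⁶ × 2.932 m × 127 = 3.5002×10⁻³ m = 3.5002 mm
Pyrex glass: ΔL = 31.4×10⁻⁷ × 2.932 m × 127 = 1.1692×10⁻³ m = 1.1692 mm
difference = 3.5002 − 1.1692 = 2.3310 mm

2.33 mm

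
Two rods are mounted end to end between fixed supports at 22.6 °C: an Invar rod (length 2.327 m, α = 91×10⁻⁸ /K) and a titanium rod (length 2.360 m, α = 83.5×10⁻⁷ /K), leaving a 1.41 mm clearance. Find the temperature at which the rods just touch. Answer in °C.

T = 87.2 °C

α₁L₁ = 2.11757×10⁻⁶ m/K, α₂L₂ = 1.9706×10⁻⁵ m/K → total 2.182357×10⁻⁵ m/K
ΔT = g/(α₁L₁+α₂L₂) = 1.41×10⁻³ / 2.182357×10⁻⁵ = 64.609 K
T = 22.6 + 64.609 = 87.209 °C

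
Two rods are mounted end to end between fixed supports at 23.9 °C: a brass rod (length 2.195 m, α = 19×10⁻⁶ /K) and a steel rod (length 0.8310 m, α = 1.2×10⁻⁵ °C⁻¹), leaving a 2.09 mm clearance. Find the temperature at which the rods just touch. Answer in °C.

Gap closes when ΔL₁ + ΔL₂ = 2.09 mm = 2.09×10⁻³ m
(α₁L₁ + α₂L₂)ΔT = g
α₁L₁ + α₂L₂ = 19×10⁻⁶×2.195 + 1.2×10⁻⁵×0.8310 = 5.1677×10⁻⁵ m/K
ΔT = 2.09×10⁻³ / 5.1677×10⁻⁵ = 40.444 K
T = 23.9 + 40.444 = 64.344 °C

T = 64.3 °C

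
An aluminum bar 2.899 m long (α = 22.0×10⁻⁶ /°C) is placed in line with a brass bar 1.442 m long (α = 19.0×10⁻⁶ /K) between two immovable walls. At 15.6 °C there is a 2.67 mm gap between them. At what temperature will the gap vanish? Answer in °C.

Gap closes when ΔL₁ + ΔL₂ = 2.67 mm = 2.67×10⁻³ m
(α₁L₁ + α₂L₂)ΔT = g
α₁L₁ + α₂L₂ = 22.0×10⁻⁶×2.899 + 19.0×10⁻⁶×1.442 = 9.1176×10⁻⁵ m/K
ΔT = 2.67×10⁻³ / 9.1176×10⁻⁵ = 29.284 K
T = 15.6 + 29.284 = 44.884 °C

T = 44.9 °C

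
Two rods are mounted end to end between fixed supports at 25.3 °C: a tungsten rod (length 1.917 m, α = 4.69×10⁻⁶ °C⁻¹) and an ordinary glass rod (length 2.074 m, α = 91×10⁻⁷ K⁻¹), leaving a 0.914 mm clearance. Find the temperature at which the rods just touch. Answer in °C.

α₁L₁ = 8.99073×10⁻⁶ m/K, α₂L₂ = 1.88734×10⁻⁵ m/K → total 2.786413×10⁻⁵ m/K
ΔT = g/(α₁L₁+α₂L₂) = 9.14×10⁻⁴ / 2.786413×10⁻⁵ = 32.802 K
T = 25.3 + 32.802 = 58.102 °C

T = 58.1 °C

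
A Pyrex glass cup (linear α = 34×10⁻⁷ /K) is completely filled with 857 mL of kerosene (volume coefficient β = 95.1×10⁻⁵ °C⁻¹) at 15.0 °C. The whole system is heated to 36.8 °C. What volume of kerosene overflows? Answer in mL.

17.6 mL

The cup also expands: β_container ≈ 3α = 1.02×10⁻⁵ /K
Net overflow = V₀(β_liq − 3α_cont)ΔT
β − 3α = 9.51×10⁻⁴ − 1.02×10⁻⁵ = 9.408×10⁻⁴ /K; ΔT = 21.8 K
ΔV = 857 × 9.408×10⁻⁴ × 21.8 = 17.6 mL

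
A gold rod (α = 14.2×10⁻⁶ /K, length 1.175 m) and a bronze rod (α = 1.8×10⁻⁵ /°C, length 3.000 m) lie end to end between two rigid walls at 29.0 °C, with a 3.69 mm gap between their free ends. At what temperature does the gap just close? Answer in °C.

T = 81.2 °C

α₁L₁ = 1.6685×10⁻⁵ m/K, α₂L₂ = 5.400×10⁻⁵ m/K → total 7.0685×10⁻⁵ m/K
ΔT = g/(α₁L₁+α₂L₂) = 3.69×10⁻³ / 7.0685×10⁻⁵ = 52.203 K
T = 29.0 + 52.203 = 81.203 °C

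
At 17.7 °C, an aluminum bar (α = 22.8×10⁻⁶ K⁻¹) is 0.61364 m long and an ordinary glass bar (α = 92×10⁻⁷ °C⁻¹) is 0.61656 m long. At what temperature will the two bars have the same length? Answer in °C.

T = 368.7 °C

L₁(1 + α₁ΔT) = L₂(1 + α₂ΔT) ⇒ ΔT = (L₂ − L₁)/(α₁L₁ − α₂L₂)
L₂ − L₁ = 0.61656 − 0.61364 = 2.92×10⁻³ m
α₁L₁ − α₂L₂ = 22.8×10⁻⁶×0.61364 − 92×10⁻⁷×0.61656 = 8.31864×10⁻⁶ m/K
ΔT = 2.92×10⁻³ / 8.31864×10⁻⁶ = 351.019 K
T = 17.7 + 351.019 = 368.719 °C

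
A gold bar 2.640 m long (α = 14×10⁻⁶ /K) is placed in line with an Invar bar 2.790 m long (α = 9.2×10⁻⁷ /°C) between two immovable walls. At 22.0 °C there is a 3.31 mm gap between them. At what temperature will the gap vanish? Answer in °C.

α₁L₁ = 3.696×10⁻⁵ m/K, α₂L₂ = 2.5668×10⁻⁶ m/K → total 3.95268×10⁻⁵ m/K
ΔT = g/(α₁L₁+α₂L₂) = 3.31×10⁻³ / 3.95268×10⁻⁵ = 83.74 K
T = 22.0 + 83.74 = 105.74 °C

T = 106 °C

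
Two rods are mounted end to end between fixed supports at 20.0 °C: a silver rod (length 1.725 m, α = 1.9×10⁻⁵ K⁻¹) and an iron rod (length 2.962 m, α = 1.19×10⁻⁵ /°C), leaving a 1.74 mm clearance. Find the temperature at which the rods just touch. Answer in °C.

T = 45.6 °C

α₁L₁ = 3.2775×10⁻⁵ m/K, α₂L₂ = 3.52478×10⁻⁵ m/K → total 6.80228×10⁻⁵ m/K
ΔT = g/(α₁L₁+α₂L₂) = 1.74×10⁻³ / 6.80228×10⁻⁵ = 25.580 K
T = 20.0 + 25.580 = 45.580 °C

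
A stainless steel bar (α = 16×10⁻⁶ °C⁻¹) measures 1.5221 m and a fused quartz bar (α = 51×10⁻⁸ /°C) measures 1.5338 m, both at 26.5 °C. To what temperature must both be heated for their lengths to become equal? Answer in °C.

Equal length when α₁L₁ΔT − α₂L₂ΔT = L₂ − L₁ = 1.17×10⁻² m
α₁L₁ = 2.43536×10⁻⁵, α₂L₂ = 7.82238×10⁻⁷ → Δ(αL) = 2.3571362×10⁻⁵ m/K
ΔT = 1.17×10⁻² / 2.3571362×10⁻⁵ = 496.365 K, so T = 26.5 + 496.365 = 522.865 °C

T = 522.9 °C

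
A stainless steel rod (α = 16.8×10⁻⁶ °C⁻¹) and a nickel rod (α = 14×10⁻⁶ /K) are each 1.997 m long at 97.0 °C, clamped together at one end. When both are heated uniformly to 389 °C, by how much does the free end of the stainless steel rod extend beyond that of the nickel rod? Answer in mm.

ΔT = 292.0 K
stainless steel: ΔL = 16.8×10⁻⁶ × 1.997 m × 292.0 = 9.7965×10⁻³ m = 9.7965 mm
nickel: ΔL = 14×10⁻⁶ × 1.997 m × 292.0 = 8.1637×10⁻³ m = 8.1637 mm
difference = 9.7965 − 8.1637 = 1.6328 mm

1.63 mm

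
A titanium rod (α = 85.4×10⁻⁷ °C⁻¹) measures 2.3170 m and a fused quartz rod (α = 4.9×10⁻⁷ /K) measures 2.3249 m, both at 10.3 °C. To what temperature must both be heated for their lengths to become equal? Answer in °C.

T = 433.9 °C

L₁(1 + α₁ΔT) = L₂(1 + α₂ΔT) ⇒ ΔT = (L₂ − L₁)/(α₁L₁ − α₂L₂)
L₂ − L₁ = 2.3249 − 2.3170 = 7.90×10⁻³ m
α₁L₁ − α₂L₂ = 85.4×10⁻⁷×2.3170 − 4.9×10⁻⁷×2.3249 = 1.8647979×10⁻⁵ m/K
ΔT = 7.90×10⁻³ / 1.8647979×10⁻⁵ = 423.638 K
T = 10.3 + 423.638 = 433.938 °C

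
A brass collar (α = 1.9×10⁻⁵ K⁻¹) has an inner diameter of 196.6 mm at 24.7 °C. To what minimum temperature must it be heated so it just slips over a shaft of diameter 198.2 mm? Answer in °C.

T = 453 °C

Required Δd = 198.2 − 196.6 = 1.6 mm
Δd = αd₀ΔT ⇒ ΔT = Δd/(αd₀) = 1.6 / (1.9×10⁻⁵ × 196.6) = 428.33 K
T_min = 24.7 + 428.33 = 453.03 °C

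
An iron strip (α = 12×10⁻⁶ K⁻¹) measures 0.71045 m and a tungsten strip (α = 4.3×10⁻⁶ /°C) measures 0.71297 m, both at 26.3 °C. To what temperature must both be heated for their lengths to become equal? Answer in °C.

T = 487.9 °C

Equal length when α₁L₁ΔT − α₂L₂ΔT = L₂ − L₁ = 2.52×10⁻³ m
α₁L₁ = 8.5254×10⁻⁶, α₂L₂ = 3.065771×10⁻⁶ → Δ(αL) = 5.459629×10⁻⁶ m/K
ΔT = 2.52×10⁻³ / 5.459629×10⁻⁶ = 461.570 K, so T = 26.3 + 461.570 = 487.870 °C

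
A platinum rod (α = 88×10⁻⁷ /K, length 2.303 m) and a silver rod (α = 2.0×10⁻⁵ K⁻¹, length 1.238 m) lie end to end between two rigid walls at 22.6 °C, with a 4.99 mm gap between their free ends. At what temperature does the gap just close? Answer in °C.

T = 133 °C

Gap closes when ΔL₁ + ΔL₂ = 4.99 mm = 4.99×10⁻³ m
(α₁L₁ + α₂L₂)ΔT = g
α₁L₁ + α₂L₂ = 88×10⁻⁷×2.303 + 2.0×10⁻⁵×1.238 = 4.50264×10⁻⁵ m/K
ΔT = 4.99×10⁻³ / 4.50264×10⁻⁵ = 110.82 K
T = 22.6 + 110.82 = 133.42 °C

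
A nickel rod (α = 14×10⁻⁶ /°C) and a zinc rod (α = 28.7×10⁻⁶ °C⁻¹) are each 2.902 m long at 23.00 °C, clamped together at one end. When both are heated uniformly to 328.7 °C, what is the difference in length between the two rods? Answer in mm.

ΔT = 305.70 K
nickel: ΔL = 14×10⁻⁶ × 2.902 m × 305.70 = 1.2420×10⁻² m = 12.420 mm
zinc: ΔL = 28.7×10⁻⁶ × 2.902 m × 305.70 = 2.5461×10⁻² m = 25.461 mm
difference = 25.461 − 12.420 = 13.041 mm

13.0 mm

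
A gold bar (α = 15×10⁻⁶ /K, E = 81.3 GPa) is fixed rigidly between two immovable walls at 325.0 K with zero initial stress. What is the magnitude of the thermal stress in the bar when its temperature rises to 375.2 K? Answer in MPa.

σ = 61.2 MPa

Fully constrained: the free strain ε = αΔT is blocked, so σ = Eε = EαΔT.
|ΔT| = 50.2 K
σ = 81.3×10⁹ × 15×10⁻⁶ × 50.2 = 6.12×10⁷ Pa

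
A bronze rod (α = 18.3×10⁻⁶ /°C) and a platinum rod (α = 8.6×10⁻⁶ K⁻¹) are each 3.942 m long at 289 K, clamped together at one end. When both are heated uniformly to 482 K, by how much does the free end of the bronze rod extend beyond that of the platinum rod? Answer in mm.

ΔT = 193 K
bronze: ΔL = 18.3×10⁻⁶ × 3.942 m × 193 = 1.3923×10⁻² m = 13.923 mm
platinum: ΔL = 8.6×10⁻⁶ × 3.942 m × 193 = 6.5429×10⁻³ m = 6.5429 mm
difference = 13.923 − 6.5429 = 7.3801 mm

7.38 mm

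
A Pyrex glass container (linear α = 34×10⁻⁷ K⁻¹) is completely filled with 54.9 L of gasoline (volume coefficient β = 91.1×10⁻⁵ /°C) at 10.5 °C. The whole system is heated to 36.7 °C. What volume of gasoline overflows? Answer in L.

1.30 L

The container also expands: β_container ≈ 3α = 1.02×10⁻⁵ /K
Net overflow = V₀(β_liq − 3α_cont)ΔT
β − 3α = 9.11×10⁻⁴ − 1.02×10⁻⁵ = 9.008×10⁻⁴ /K; ΔT = 26.2 K
ΔV = 54.9 × 9.008×10⁻⁴ × 26.2 = 1.30 L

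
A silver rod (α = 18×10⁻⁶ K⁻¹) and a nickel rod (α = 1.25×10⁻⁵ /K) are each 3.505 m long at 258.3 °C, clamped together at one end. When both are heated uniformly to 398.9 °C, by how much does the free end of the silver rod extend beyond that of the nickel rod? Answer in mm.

ΔT = 140.6 K
silver: ΔL = 18×10⁻⁶ × 3.505 m × 140.6 = 8.8705×10⁻³ m = 8.8705 mm
nickel: ΔL = 1.25×10⁻⁵ × 3.505 m × 140.6 = 6.1600×10⁻³ m = 6.1600 mm
difference = 8.8705 − 6.1600 = 2.7105 mm

2.71 mm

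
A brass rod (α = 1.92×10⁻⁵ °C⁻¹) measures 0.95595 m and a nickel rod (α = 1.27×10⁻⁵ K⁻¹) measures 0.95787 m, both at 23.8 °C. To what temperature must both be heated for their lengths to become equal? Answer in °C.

Equal length when α₁L₁ΔT − α₂L₂ΔT = L₂ − L₁ = 1.92×10⁻³ m
α₁L₁ = 1.835424×10⁻⁵, α₂L₂ = 1.2164949×10⁻⁵ → Δ(αL) = 6.189291×10⁻⁶ m/K
ΔT = 1.92×10⁻³ / 6.189291×10⁻⁶ = 310.213 K, so T = 23.8 + 310.213 = 334.013 °C

T = 334.0 °C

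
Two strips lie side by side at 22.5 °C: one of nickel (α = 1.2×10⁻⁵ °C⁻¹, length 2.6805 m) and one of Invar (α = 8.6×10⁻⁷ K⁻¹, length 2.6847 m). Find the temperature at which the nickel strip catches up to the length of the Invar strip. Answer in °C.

L₁(1 + α₁ΔT) = L₂(1 + α₂ΔT) ⇒ ΔT = (L₂ − L₁)/(α₁L₁ − α₂L₂)
L₂ − L₁ = 2.6847 − 2.6805 = 4.20×10⁻³ m
α₁L₁ − α₂L₂ = 1.2×10⁻⁵×2.6805 − 8.6×10⁻⁷×2.6847 = 2.9857158×10⁻⁵ m/K
ΔT = 4.20×10⁻³ / 2.9857158×10⁻⁵ = 140.670 K
T = 22.5 + 140.670 = 163.170 °C

T = 163.2 °C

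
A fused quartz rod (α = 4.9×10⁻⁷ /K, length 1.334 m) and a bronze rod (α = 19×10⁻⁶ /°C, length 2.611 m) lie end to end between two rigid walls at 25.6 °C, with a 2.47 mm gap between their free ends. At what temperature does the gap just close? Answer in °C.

α₁L₁ = 6.5366×10⁻⁷ m/K, α₂L₂ = 4.9609×10⁻⁵ m/K → total 5.026266×10⁻⁵ m/K
ΔT = g/(α₁L₁+α₂L₂) = 2.47×10⁻³ / 5.026266×10⁻⁵ = 49.142 K
T = 25.6 + 49.142 = 74.742 °C

T = 74.7 °C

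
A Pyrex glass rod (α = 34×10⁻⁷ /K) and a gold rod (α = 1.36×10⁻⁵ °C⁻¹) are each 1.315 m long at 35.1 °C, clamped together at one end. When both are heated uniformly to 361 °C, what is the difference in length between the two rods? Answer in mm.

ΔT = 325.9 K
Pyrex glass: ΔL = 34×10⁻⁷ × 1.315 m × 325.9 = 1.4571×10⁻³ m = 1.4571 mm
gold: ΔL = 1.36×10⁻⁵ × 1.315 m × 325.9 = 5.8284×10⁻³ m = 5.8284 mm
difference = 5.8284 − 1.4571 = 4.3713 mm

4.37 mm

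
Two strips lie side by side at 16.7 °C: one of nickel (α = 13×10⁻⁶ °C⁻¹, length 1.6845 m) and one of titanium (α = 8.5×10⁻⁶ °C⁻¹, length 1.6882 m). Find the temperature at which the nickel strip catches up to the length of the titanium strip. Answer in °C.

Equal length when α₁L₁ΔT − α₂L₂ΔT = L₂ − L₁ = 3.70×10⁻³ m
α₁L₁ = 2.18985×10⁻⁵, α₂L₂ = 1.43497×10⁻⁵ → Δ(αL) = 7.5488×10⁻⁶ m/K
ΔT = 3.70×10⁻³ / 7.5488×10⁻⁶ = 490.144 K, so T = 16.7 + 490.144 = 506.844 °C

T = 506.8 °C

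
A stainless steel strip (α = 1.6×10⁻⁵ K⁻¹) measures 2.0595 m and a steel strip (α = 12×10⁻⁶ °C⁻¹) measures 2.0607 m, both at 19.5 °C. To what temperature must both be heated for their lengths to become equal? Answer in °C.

L₁(1 + α₁ΔT) = L₂(1 + α₂ΔT) ⇒ ΔT = (L₂ − L₁)/(α₁L₁ − α₂L₂)
L₂ − L₁ = 2.0607 − 2.0595 = 1.20×10⁻³ m
α₁L₁ − α₂L₂ = 1.6×10⁻⁵×2.0595 − 12×10⁻⁶×2.0607 = 8.2236×10⁻⁶ m/K
ΔT = 1.20×10⁻³ / 8.2236×10⁻⁶ = 145.921 K
T = 19.5 + 145.921 = 165.421 °C

T = 165.4 °C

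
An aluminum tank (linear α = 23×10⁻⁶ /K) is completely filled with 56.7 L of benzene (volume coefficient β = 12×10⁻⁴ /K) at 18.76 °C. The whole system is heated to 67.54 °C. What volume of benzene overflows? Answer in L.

3.13 L

The tank also expands: β_container ≈ 3α = 6.9×10⁻⁵ /K
Net overflow = V₀(β_liq − 3α_cont)ΔT
β − 3α = 1.20×10⁻³ − 6.9×10⁻⁵ = 1.131×10⁻³ /K; ΔT = 48.78 K
ΔV = 56.7 × 1.131×10⁻³ × 48.78 = 3.13 L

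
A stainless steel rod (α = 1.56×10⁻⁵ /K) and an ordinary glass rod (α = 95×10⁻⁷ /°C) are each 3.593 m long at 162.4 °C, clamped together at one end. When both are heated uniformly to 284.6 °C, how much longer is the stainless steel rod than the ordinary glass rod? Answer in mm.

2.68 mm

ΔT = 122.2 K
stainless steel: ΔL = 1.56×10⁻⁵ × 3.593 m × 122.2 = 6.8494×10⁻³ m = 6.8494 mm
ordinary glass: ΔL = 95×10⁻⁷ × 3.593 m × 122.2 = 4.1711×10⁻³ m = 4.1711 mm
difference = 6.8494 − 4.1711 = 2.6783 mm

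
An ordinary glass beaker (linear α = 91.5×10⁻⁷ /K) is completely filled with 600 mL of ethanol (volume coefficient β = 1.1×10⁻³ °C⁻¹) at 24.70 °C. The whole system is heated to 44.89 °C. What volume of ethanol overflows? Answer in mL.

The beaker also expands: β_container ≈ 3α = 2.745×10⁻⁵ /K
Net overflow = V₀(β_liq − 3α_cont)ΔT
β − 3α = 1.10×10⁻³ − 2.745×10⁻⁵ = 1.07255×10⁻³ /K; ΔT = 20.19 K
ΔV = 600 × 1.07255×10⁻³ × 20.19 = 13.0 mL

13.0 mL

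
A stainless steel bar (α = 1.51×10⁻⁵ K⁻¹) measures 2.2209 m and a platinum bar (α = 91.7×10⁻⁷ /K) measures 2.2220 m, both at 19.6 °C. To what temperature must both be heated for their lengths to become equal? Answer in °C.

T = 103.2 °C

Equal length when α₁L₁ΔT − α₂L₂ΔT = L₂ − L₁ = 1.10×10⁻³ m
α₁L₁ = 3.353559×10⁻⁵, α₂L₂ = 2.037574×10⁻⁵ → Δ(αL) = 1.315985×10⁻⁵ m/K
ΔT = 1.10×10⁻³ / 1.315985×10⁻⁵ = 83.588 K, so T = 19.6 + 83.588 = 103.188 °C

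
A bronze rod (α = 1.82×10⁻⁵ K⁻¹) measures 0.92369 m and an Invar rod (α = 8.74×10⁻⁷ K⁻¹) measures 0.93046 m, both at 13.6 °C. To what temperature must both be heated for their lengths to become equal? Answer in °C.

T = 436.8 °C

L₁(1 + α₁ΔT) = L₂(1 + α₂ΔT) ⇒ ΔT = (L₂ − L₁)/(α₁L₁ − α₂L₂)
L₂ − L₁ = 0.93046 − 0.92369 = 6.77×10⁻³ m
α₁L₁ − α₂L₂ = 1.82×10⁻⁵×0.92369 − 8.74×10⁻⁷×0.93046 = 1.599793596×10⁻⁵ m/K
ΔT = 6.77×10⁻³ / 1.599793596×10⁻⁵ = 423.180 K
T = 13.6 + 423.180 = 436.780 °C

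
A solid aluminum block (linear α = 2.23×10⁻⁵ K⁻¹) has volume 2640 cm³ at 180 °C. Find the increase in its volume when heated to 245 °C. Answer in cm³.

Isotropic solid: β ≈ 3α = 6.7×10⁻⁵ /K; ΔT = 65 K
ΔV = 3αV₀ΔT = 3(2.23×10⁻⁵)(2640)(65) = 11.5 cm³

ΔV = 11.5 cm³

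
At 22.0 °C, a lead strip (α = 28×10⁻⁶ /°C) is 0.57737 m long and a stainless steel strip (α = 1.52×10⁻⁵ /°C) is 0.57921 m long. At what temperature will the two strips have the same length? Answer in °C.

Equal length when α₁L₁ΔT − α₂L₂ΔT = L₂ − L₁ = 1.84×10⁻³ m
α₁L₁ = 1.616636×10⁻⁵, α₂L₂ = 8.803992×10⁻⁶ → Δ(αL) = 7.362368×10⁻⁶ m/K
ΔT = 1.84×10⁻³ / 7.362368×10⁻⁶ = 249.920 K, so T = 22.0 + 249.920 = 271.920 °C

T = 271.9 °C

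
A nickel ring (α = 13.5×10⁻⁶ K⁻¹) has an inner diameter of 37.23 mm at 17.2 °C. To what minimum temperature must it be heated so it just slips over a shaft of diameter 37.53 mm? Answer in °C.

T = 614 °C

Required Δd = 37.53 − 37.23 = 0.30 mm
Δd = αd₀ΔT ⇒ ΔT = Δd/(αd₀) = 0.30 / (13.5×10⁻⁶ × 37.23) = 596.89 K
T_min = 17.2 + 596.89 = 614.09 °C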